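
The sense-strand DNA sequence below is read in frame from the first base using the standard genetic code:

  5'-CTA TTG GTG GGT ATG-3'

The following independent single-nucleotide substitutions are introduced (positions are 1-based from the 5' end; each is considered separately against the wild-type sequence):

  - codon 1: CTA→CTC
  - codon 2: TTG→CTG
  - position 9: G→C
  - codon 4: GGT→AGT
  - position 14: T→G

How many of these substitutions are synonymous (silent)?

3

Codon 1: CTA (Leu) → CTC (Leu) — synonymous.
Codon 2: TTG (Leu) → CTG (Leu) — synonymous.
Codon 3: GTG (Val) → GTC (Val) — synonymous.
Codon 4: GGT (Gly) → AGT (Ser) — missense.
Codon 5: ATG (Met) → AGG (Arg) — missense.
Synonymous: 3 of 5.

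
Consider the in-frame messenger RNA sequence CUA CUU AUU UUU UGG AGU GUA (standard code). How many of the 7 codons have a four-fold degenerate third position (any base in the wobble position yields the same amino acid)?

Codon 1 CUA (Leu): third position 4-fold.
Codon 2 CUU (Leu): third position 4-fold.
Codon 3 AUU (Ile): third position 3-fold.
Codon 4 UUU (Phe): third position 2-fold.
Codon 5 UGG (Trp): third position 1-fold.
Codon 6 AGU (Ser): third position 2-fold.
Codon 7 GUA (Val): third position 4-fold.
Four-fold degenerate third positions: 3.

3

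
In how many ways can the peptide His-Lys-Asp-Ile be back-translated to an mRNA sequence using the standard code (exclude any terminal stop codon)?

His: 2 codons.
Lys: 2 codons.
Asp: 2 codons.
Ile: 3 codons.
2 × 2 × 2 × 3 = 24.

24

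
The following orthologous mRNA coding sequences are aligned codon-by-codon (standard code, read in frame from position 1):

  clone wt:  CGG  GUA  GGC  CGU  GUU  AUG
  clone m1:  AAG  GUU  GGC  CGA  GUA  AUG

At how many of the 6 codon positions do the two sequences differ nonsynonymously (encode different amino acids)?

1

Codon 1: CGG Arg / AAG Lys — nonsynonymous.
Codon 2: GUA Val / GUU Val — synonymous.
Codon 3: GGC Gly / GGC Gly — identical.
Codon 4: CGU Arg / CGA Arg — synonymous.
Codon 5: GUU Val / GUA Val — synonymous.
Codon 6: AUG Met / AUG Met — identical.
Nonsynonymous differences: 1.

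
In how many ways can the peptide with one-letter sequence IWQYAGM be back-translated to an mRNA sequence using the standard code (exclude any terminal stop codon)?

Ile: 3 codons.
Trp: 1 codon.
Gln: 2 codons.
Tyr: 2 codons.
Ala: 4 codons.
Gly: 4 codons.
Met: 1 codon.
3 × 1 × 2 × 2 × 4 × 4 × 1 = 192.

192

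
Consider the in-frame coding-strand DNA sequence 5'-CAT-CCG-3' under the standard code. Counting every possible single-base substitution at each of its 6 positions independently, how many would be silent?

Codon 1 (CAT, His): 1 synonymous substitution.
Codon 2 (CCG, Pro): 3 synonymous substitutions.
Total: 1 + 3 = 4.

4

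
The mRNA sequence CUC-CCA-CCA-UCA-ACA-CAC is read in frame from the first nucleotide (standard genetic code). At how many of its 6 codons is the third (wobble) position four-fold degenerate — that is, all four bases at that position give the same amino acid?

Codon 1 CUC (Leu): third position 4-fold.
Codon 2 CCA (Pro): third position 4-fold.
Codon 3 CCA (Pro): third position 4-fold.
Codon 4 UCA (Ser): third position 4-fold.
Codon 5 ACA (Thr): third position 4-fold.
Codon 6 CAC (His): third position 2-fold.
Four-fold degenerate third positions: 5.

5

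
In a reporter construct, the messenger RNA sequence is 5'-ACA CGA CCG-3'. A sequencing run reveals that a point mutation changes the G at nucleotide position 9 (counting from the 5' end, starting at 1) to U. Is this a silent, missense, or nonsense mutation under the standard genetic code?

Position 9 falls in codon 3: CCG → Pro.
After the substitution the codon is CCU → Pro.
Both encode Pro, so the change is synonymous.

silent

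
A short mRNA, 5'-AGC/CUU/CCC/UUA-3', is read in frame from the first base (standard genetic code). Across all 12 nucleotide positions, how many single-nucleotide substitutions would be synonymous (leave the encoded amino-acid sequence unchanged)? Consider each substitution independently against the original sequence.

Codon 1 (AGC, Ser): 1 synonymous substitution.
Codon 2 (CUU, Leu): 3 synonymous substitutions.
Codon 3 (CCC, Pro): 3 synonymous substitutions.
Codon 4 (UUA, Leu): 2 synonymous substitutions.
Total: 1 + 3 + 3 + 2 = 9.

9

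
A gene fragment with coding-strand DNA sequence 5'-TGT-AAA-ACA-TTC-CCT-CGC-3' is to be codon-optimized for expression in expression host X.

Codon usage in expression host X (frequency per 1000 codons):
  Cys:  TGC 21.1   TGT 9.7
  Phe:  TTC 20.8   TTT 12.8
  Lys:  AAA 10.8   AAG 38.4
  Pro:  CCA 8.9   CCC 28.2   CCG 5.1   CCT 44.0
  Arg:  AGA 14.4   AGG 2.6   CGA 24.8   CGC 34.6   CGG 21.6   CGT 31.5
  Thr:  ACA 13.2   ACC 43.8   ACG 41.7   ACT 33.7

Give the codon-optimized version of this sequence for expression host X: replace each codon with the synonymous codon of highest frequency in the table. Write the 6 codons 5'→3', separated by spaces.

Codon 1 (Cys): best is TGC at 21.1.
Codon 2 (Lys): best is AAG at 38.4.
Codon 3 (Thr): best is ACC at 43.8.
Codon 4 (Phe): best is TTC at 20.8.
Codon 5 (Pro): best is CCT at 44.0.
Codon 6 (Arg): best is CGC at 34.6.

TGC AAG ACC TTC CCT CGC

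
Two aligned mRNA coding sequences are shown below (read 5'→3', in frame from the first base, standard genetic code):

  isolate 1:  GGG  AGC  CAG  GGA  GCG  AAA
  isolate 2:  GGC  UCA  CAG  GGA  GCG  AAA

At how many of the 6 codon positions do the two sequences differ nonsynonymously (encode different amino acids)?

0

Codon 1: GGG Gly / GGC Gly — synonymous.
Codon 2: AGC Ser / UCA Ser — synonymous.
Codon 3: CAG Gln / CAG Gln — identical.
Codon 4: GGA Gly / GGA Gly — identical.
Codon 5: GCG Ala / GCG Ala — identical.
Codon 6: AAA Lys / AAA Lys — identical.
Nonsynonymous differences: 0.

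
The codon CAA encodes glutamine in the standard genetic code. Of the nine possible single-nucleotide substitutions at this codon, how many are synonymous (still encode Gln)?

Position 1: none → 0 synonymous.
Position 2: none → 0 synonymous.
Position 3: CAG → 1 synonymous.
Total: 0 + 0 + 1 = 1.

1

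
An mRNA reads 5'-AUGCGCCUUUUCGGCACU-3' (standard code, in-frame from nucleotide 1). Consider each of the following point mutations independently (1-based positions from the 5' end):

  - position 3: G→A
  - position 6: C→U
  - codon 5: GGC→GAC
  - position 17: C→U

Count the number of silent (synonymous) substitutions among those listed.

1

Codon 1: AUG (Met) → AUA (Ile) — missense.
Codon 2: CGC (Arg) → CGU (Arg) — synonymous.
Codon 5: GGC (Gly) → GAC (Asp) — missense.
Codon 6: ACU (Thr) → AUU (Ile) — missense.
Synonymous: 1 of 4.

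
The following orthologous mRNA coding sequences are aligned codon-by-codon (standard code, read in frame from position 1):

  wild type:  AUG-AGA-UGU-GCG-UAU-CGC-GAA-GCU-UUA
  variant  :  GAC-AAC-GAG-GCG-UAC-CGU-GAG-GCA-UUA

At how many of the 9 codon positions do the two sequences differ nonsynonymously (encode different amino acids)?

Codon 1: AUG Met / GAC Asp — nonsynonymous.
Codon 2: AGA Arg / AAC Asn — nonsynonymous.
Codon 3: UGU Cys / GAG Glu — nonsynonymous.
Codon 4: GCG Ala / GCG Ala — identical.
Codon 5: UAU Tyr / UAC Tyr — synonymous.
Codon 6: CGC Arg / CGU Arg — synonymous.
Codon 7: GAA Glu / GAG Glu — synonymous.
Codon 8: GCU Ala / GCA Ala — synonymous.
Codon 9: UUA Leu / UUA Leu — identical.
Nonsynonymous differences: 3.

3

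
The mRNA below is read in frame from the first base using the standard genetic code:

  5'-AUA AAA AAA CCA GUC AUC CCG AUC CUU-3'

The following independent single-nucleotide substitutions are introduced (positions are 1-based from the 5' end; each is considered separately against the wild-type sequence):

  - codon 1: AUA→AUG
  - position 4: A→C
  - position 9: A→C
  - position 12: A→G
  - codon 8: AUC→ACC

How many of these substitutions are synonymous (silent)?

1

Codon 1: AUA (Ile) → AUG (Met) — missense.
Codon 2: AAA (Lys) → CAA (Gln) — missense.
Codon 3: AAA (Lys) → AAC (Asn) — missense.
Codon 4: CCA (Pro) → CCG (Pro) — synonymous.
Codon 8: AUC (Ile) → ACC (Thr) — missense.
Synonymous: 1 of 5.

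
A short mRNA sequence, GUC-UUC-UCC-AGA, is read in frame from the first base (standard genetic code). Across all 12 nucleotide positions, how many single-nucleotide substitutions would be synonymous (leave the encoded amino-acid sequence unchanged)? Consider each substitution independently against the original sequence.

Codon 1 (GUC, Val): 3 synonymous substitutions.
Codon 2 (UUC, Phe): 1 synonymous substitution.
Codon 3 (UCC, Ser): 3 synonymous substitutions.
Codon 4 (AGA, Arg): 2 synonymous substitutions.
Total: 3 + 1 + 3 + 2 = 9.

9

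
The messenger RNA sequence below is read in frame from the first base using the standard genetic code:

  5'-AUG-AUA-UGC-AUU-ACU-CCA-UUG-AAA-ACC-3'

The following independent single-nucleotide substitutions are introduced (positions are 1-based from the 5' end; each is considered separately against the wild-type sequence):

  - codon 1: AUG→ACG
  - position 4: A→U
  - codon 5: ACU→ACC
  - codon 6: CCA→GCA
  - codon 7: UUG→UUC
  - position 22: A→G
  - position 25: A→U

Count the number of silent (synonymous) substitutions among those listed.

1

Codon 1: AUG (Met) → ACG (Thr) — missense.
Codon 2: AUA (Ile) → UUA (Leu) — missense.
Codon 5: ACU (Thr) → ACC (Thr) — synonymous.
Codon 6: CCA (Pro) → GCA (Ala) — missense.
Codon 7: UUG (Leu) → UUC (Phe) — missense.
Codon 8: AAA (Lys) → GAA (Glu) — missense.
Codon 9: ACC (Thr) → UCC (Ser) — missense.
Synonymous: 1 of 7.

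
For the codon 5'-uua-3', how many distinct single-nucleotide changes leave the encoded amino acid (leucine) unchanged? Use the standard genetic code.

2

Position 1: CUA → 1 synonymous.
Position 2: none → 0 synonymous.
Position 3: UUG → 1 synonymous.
Total: 1 + 0 + 1 = 2.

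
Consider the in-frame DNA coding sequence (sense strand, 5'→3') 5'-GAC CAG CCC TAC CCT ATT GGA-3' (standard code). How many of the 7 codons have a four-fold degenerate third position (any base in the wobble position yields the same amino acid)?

3

Codon 1 GAC (Asp): third position 2-fold.
Codon 2 CAG (Gln): third position 2-fold.
Codon 3 CCC (Pro): third position 4-fold.
Codon 4 TAC (Tyr): third position 2-fold.
Codon 5 CCT (Pro): third position 4-fold.
Codon 6 ATT (Ile): third position 3-fold.
Codon 7 GGA (Gly): third position 4-fold.
Four-fold degenerate third positions: 3.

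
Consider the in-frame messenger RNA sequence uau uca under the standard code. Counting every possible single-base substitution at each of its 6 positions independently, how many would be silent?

4

Codon 1 (UAU, Tyr): 1 synonymous substitution.
Codon 2 (UCA, Ser): 3 synonymous substitutions.
Total: 1 + 3 = 4.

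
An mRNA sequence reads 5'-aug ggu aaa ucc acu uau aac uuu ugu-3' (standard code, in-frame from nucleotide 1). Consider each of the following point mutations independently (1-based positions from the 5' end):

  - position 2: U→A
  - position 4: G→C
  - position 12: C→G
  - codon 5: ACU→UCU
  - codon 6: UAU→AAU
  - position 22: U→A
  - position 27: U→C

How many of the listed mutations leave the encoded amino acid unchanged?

2

Codon 1: AUG (Met) → AAG (Lys) — missense.
Codon 2: GGU (Gly) → CGU (Arg) — missense.
Codon 4: UCC (Ser) → UCG (Ser) — synonymous.
Codon 5: ACU (Thr) → UCU (Ser) — missense.
Codon 6: UAU (Tyr) → AAU (Asn) — missense.
Codon 8: UUU (Phe) → AUU (Ile) — missense.
Codon 9: UGU (Cys) → UGC (Cys) — synonymous.
Synonymous: 2 of 7.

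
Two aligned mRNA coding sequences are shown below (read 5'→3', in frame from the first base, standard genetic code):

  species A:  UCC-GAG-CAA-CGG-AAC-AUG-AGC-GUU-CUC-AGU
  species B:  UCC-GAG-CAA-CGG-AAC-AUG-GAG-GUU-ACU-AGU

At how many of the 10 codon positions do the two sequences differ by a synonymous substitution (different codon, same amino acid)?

0

Codon 1: UCC Ser / UCC Ser — identical.
Codon 2: GAG Glu / GAG Glu — identical.
Codon 3: CAA Gln / CAA Gln — identical.
Codon 4: CGG Arg / CGG Arg — identical.
Codon 5: AAC Asn / AAC Asn — identical.
Codon 6: AUG Met / AUG Met — identical.
Codon 7: AGC Ser / GAG Glu — nonsynonymous.
Codon 8: GUU Val / GUU Val — identical.
Codon 9: CUC Leu / ACU Thr — nonsynonymous.
Codon 10: AGU Ser / AGU Ser — identical.
Synonymous differences: 0.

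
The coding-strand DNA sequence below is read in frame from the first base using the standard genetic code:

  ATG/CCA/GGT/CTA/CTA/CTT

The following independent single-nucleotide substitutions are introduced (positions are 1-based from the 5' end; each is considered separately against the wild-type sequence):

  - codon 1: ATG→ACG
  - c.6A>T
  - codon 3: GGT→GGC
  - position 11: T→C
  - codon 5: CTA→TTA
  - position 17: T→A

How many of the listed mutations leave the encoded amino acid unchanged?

3

Codon 1: ATG (Met) → ACG (Thr) — missense.
Codon 2: CCA (Pro) → CCT (Pro) — synonymous.
Codon 3: GGT (Gly) → GGC (Gly) — synonymous.
Codon 4: CTA (Leu) → CCA (Pro) — missense.
Codon 5: CTA (Leu) → TTA (Leu) — synonymous.
Codon 6: CTT (Leu) → CAT (His) — missense.
Synonymous: 3 of 6.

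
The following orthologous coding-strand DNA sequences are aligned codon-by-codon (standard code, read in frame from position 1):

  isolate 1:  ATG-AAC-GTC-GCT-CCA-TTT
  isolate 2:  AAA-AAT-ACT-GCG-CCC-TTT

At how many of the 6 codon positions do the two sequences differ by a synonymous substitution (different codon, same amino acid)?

3

Codon 1: ATG Met / AAA Lys — nonsynonymous.
Codon 2: AAC Asn / AAT Asn — synonymous.
Codon 3: GTC Val / ACT Thr — nonsynonymous.
Codon 4: GCT Ala / GCG Ala — synonymous.
Codon 5: CCA Pro / CCC Pro — synonymous.
Codon 6: TTT Phe / TTT Phe — identical.
Synonymous differences: 3.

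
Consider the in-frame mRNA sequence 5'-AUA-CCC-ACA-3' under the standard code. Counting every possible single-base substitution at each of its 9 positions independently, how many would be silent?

Codon 1 (AUA, Ile): 2 synonymous substitutions.
Codon 2 (CCC, Pro): 3 synonymous substitutions.
Codon 3 (ACA, Thr): 3 synonymous substitutions.
Total: 2 + 3 + 3 = 8.

8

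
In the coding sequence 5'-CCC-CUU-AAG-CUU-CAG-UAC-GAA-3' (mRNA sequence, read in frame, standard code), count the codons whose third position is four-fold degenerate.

Codon 1 CCC (Pro): third position 4-fold.
Codon 2 CUU (Leu): third position 4-fold.
Codon 3 AAG (Lys): third position 2-fold.
Codon 4 CUU (Leu): third position 4-fold.
Codon 5 CAG (Gln): third position 2-fold.
Codon 6 UAC (Tyr): third position 2-fold.
Codon 7 GAA (Glu): third position 2-fold.
Four-fold degenerate third positions: 3.

3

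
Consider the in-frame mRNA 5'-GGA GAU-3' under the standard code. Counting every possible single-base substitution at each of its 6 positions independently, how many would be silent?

4

Codon 1 (GGA, Gly): 3 synonymous substitutions.
Codon 2 (GAU, Asp): 1 synonymous substitution.
Total: 3 + 1 = 4.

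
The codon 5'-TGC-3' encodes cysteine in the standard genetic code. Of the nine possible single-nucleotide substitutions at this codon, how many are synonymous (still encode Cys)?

1

Position 1: none → 0 synonymous.
Position 2: none → 0 synonymous.
Position 3: TGT → 1 synonymous.
Total: 0 + 0 + 1 = 1.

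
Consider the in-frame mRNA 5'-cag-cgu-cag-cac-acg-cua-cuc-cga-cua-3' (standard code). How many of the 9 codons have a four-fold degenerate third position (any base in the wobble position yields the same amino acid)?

Codon 1 CAG (Gln): third position 2-fold.
Codon 2 CGU (Arg): third position 4-fold.
Codon 3 CAG (Gln): third position 2-fold.
Codon 4 CAC (His): third position 2-fold.
Codon 5 ACG (Thr): third position 4-fold.
Codon 6 CUA (Leu): third position 4-fold.
Codon 7 CUC (Leu): third position 4-fold.
Codon 8 CGA (Arg): third position 4-fold.
Codon 9 CUA (Leu): third position 4-fold.
Four-fold degenerate third positions: 6.

6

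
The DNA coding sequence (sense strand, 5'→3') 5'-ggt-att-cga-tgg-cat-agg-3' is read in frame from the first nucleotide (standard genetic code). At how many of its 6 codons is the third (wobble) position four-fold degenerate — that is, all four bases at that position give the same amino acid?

Codon 1 GGT (Gly): third position 4-fold.
Codon 2 ATT (Ile): third position 3-fold.
Codon 3 CGA (Arg): third position 4-fold.
Codon 4 TGG (Trp): third position 1-fold.
Codon 5 CAT (His): third position 2-fold.
Codon 6 AGG (Arg): third position 2-fold.
Four-fold degenerate third positions: 2.

2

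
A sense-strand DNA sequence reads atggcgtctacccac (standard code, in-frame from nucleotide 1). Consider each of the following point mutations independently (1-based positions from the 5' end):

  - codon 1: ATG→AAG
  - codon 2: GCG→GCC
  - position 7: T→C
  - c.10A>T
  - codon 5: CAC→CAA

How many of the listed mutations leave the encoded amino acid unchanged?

Codon 1: ATG (Met) → AAG (Lys) — missense.
Codon 2: GCG (Ala) → GCC (Ala) — synonymous.
Codon 3: TCT (Ser) → CCT (Pro) — missense.
Codon 4: ACC (Thr) → TCC (Ser) — missense.
Codon 5: CAC (His) → CAA (Gln) — missense.
Synonymous: 1 of 5.

1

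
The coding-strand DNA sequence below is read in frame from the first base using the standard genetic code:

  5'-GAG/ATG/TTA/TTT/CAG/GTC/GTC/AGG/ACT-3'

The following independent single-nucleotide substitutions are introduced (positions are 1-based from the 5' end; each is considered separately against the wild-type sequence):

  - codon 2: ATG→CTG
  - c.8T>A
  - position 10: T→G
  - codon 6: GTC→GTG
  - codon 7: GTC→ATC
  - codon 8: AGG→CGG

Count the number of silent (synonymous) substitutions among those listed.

2

Codon 2: ATG (Met) → CTG (Leu) — missense.
Codon 3: TTA (Leu) → TAA (Stop) — nonsense.
Codon 4: TTT (Phe) → GTT (Val) — missense.
Codon 6: GTC (Val) → GTG (Val) — synonymous.
Codon 7: GTC (Val) → ATC (Ile) — missense.
Codon 8: AGG (Arg) → CGG (Arg) — synonymous.
Synonymous: 2 of 6.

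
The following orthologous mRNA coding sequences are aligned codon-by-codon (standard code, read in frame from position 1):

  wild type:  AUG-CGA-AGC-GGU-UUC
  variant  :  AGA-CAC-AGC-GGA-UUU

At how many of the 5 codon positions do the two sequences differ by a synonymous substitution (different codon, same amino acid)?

Codon 1: AUG Met / AGA Arg — nonsynonymous.
Codon 2: CGA Arg / CAC His — nonsynonymous.
Codon 3: AGC Ser / AGC Ser — identical.
Codon 4: GGU Gly / GGA Gly — synonymous.
Codon 5: UUC Phe / UUU Phe — synonymous.
Synonymous differences: 2.

2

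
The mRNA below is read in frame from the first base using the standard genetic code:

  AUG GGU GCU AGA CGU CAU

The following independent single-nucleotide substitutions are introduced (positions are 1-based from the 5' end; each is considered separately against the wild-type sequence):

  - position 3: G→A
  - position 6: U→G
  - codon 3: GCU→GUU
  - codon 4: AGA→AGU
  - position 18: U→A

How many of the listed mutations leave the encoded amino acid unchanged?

1

Codon 1: AUG (Met) → AUA (Ile) — missense.
Codon 2: GGU (Gly) → GGG (Gly) — synonymous.
Codon 3: GCU (Ala) → GUU (Val) — missense.
Codon 4: AGA (Arg) → AGU (Ser) — missense.
Codon 6: CAU (His) → CAA (Gln) — missense.
Synonymous: 1 of 5.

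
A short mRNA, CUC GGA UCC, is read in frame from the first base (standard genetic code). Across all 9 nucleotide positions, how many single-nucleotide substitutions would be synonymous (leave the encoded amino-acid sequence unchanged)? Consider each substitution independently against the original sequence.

Codon 1 (CUC, Leu): 3 synonymous substitutions.
Codon 2 (GGA, Gly): 3 synonymous substitutions.
Codon 3 (UCC, Ser): 3 synonymous substitutions.
Total: 3 + 3 + 3 = 9.

9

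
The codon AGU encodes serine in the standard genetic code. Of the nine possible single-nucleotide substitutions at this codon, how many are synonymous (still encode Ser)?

Position 1: none → 0 synonymous.
Position 2: none → 0 synonymous.
Position 3: AGC → 1 synonymous.
Total: 0 + 0 + 1 = 1.

1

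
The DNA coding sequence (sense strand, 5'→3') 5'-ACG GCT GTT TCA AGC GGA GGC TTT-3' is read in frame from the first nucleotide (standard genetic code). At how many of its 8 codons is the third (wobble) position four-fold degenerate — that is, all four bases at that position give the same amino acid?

Codon 1 ACG (Thr): third position 4-fold.
Codon 2 GCT (Ala): third position 4-fold.
Codon 3 GTT (Val): third position 4-fold.
Codon 4 TCA (Ser): third position 4-fold.
Codon 5 AGC (Ser): third position 2-fold.
Codon 6 GGA (Gly): third position 4-fold.
Codon 7 GGC (Gly): third position 4-fold.
Codon 8 TTT (Phe): third position 2-fold.
Four-fold degenerate third positions: 6.

6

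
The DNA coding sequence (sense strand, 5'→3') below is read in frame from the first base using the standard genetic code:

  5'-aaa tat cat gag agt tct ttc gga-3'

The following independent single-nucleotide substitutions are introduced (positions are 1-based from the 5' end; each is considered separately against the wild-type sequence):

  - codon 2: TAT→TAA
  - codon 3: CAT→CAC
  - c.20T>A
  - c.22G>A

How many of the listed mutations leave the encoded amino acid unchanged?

1

Codon 2: TAT (Tyr) → TAA (Stop) — nonsense.
Codon 3: CAT (His) → CAC (His) — synonymous.
Codon 7: TTC (Phe) → TAC (Tyr) — missense.
Codon 8: GGA (Gly) → AGA (Arg) — missense.
Synonymous: 1 of 4.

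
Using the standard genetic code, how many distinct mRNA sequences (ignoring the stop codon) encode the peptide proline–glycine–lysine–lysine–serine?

Pro: 4 codons.
Gly: 4 codons.
Lys: 2 codons.
Lys: 2 codons.
Ser: 6 codons.
4 × 4 × 2 × 2 × 6 = 384.

384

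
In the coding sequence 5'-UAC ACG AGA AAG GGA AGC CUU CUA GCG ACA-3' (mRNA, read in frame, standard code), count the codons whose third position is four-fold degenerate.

Codon 1 UAC (Tyr): third position 2-fold.
Codon 2 ACG (Thr): third position 4-fold.
Codon 3 AGA (Arg): third position 2-fold.
Codon 4 AAG (Lys): third position 2-fold.
Codon 5 GGA (Gly): third position 4-fold.
Codon 6 AGC (Ser): third position 2-fold.
Codon 7 CUU (Leu): third position 4-fold.
Codon 8 CUA (Leu): third position 4-fold.
Codon 9 GCG (Ala): third position 4-fold.
Codon 10 ACA (Thr): third position 4-fold.
Four-fold degenerate third positions: 6.

6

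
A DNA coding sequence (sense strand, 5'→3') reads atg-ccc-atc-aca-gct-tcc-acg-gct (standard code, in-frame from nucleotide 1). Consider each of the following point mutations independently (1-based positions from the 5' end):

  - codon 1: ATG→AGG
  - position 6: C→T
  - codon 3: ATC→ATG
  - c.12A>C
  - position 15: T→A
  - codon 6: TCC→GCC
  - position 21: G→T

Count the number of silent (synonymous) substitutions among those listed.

4

Codon 1: ATG (Met) → AGG (Arg) — missense.
Codon 2: CCC (Pro) → CCT (Pro) — synonymous.
Codon 3: ATC (Ile) → ATG (Met) — missense.
Codon 4: ACA (Thr) → ACC (Thr) — synonymous.
Codon 5: GCT (Ala) → GCA (Ala) — synonymous.
Codon 6: TCC (Ser) → GCC (Ala) — missense.
Codon 7: ACG (Thr) → ACT (Thr) — synonymous.
Synonymous: 4 of 7.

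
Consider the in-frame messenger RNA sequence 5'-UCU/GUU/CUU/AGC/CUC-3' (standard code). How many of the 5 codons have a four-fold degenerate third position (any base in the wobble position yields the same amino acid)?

4

Codon 1 UCU (Ser): third position 4-fold.
Codon 2 GUU (Val): third position 4-fold.
Codon 3 CUU (Leu): third position 4-fold.
Codon 4 AGC (Ser): third position 2-fold.
Codon 5 CUC (Leu): third position 4-fold.
Four-fold degenerate third positions: 4.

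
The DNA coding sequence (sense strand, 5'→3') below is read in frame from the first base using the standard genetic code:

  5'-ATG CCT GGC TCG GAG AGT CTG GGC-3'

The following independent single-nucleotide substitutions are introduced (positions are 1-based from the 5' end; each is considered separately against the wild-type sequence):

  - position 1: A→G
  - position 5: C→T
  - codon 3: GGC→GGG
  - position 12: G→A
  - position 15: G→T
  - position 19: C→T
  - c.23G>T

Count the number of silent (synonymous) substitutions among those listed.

Codon 1: ATG (Met) → GTG (Val) — missense.
Codon 2: CCT (Pro) → CTT (Leu) — missense.
Codon 3: GGC (Gly) → GGG (Gly) — synonymous.
Codon 4: TCG (Ser) → TCA (Ser) — synonymous.
Codon 5: GAG (Glu) → GAT (Asp) — missense.
Codon 7: CTG (Leu) → TTG (Leu) — synonymous.
Codon 8: GGC (Gly) → GTC (Val) — missense.
Synonymous: 3 of 7.

3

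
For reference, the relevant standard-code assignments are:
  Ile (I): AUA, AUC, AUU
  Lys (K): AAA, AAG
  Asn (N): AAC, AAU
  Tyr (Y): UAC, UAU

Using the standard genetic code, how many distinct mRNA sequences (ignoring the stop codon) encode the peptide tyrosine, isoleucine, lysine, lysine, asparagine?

Tyr: 2 codons.
Ile: 3 codons.
Lys: 2 codons.
Lys: 2 codons.
Asn: 2 codons.
2 × 3 × 2 × 2 × 2 = 48.

48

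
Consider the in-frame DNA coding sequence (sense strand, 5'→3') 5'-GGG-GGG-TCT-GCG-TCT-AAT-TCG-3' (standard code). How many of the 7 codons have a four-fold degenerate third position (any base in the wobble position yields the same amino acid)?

Codon 1 GGG (Gly): third position 4-fold.
Codon 2 GGG (Gly): third position 4-fold.
Codon 3 TCT (Ser): third position 4-fold.
Codon 4 GCG (Ala): third position 4-fold.
Codon 5 TCT (Ser): third position 4-fold.
Codon 6 AAT (Asn): third position 2-fold.
Codon 7 TCG (Ser): third position 4-fold.
Four-fold degenerate third positions: 6.

6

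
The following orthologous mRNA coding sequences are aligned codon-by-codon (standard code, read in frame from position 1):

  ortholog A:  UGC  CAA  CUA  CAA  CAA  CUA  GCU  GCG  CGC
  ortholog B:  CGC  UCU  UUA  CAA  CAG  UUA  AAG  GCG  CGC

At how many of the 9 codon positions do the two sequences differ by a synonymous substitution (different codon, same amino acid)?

Codon 1: UGC Cys / CGC Arg — nonsynonymous.
Codon 2: CAA Gln / UCU Ser — nonsynonymous.
Codon 3: CUA Leu / UUA Leu — synonymous.
Codon 4: CAA Gln / CAA Gln — identical.
Codon 5: CAA Gln / CAG Gln — synonymous.
Codon 6: CUA Leu / UUA Leu — synonymous.
Codon 7: GCU Ala / AAG Lys — nonsynonymous.
Codon 8: GCG Ala / GCG Ala — identical.
Codon 9: CGC Arg / CGC Arg — identical.
Synonymous differences: 3.

3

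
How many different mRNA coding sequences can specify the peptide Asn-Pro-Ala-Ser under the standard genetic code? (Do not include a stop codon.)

Asn: 2 codons.
Pro: 4 codons.
Ala: 4 codons.
Ser: 6 codons.
2 × 4 × 4 × 6 = 192.

192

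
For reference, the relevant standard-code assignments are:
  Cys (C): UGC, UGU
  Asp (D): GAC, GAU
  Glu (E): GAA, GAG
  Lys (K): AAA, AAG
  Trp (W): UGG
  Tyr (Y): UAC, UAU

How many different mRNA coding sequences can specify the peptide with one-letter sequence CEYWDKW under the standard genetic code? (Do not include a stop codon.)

32

Cys: 2 codons.
Glu: 2 codons.
Tyr: 2 codons.
Trp: 1 codon.
Asp: 2 codons.
Lys: 2 codons.
Trp: 1 codon.
2 × 2 × 2 × 1 × 2 × 2 × 1 = 32.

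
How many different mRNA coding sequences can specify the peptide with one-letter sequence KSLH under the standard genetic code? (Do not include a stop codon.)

144

Lys: 2 codons.
Ser: 6 codons.
Leu: 6 codons.
His: 2 codons.
2 × 6 × 6 × 2 = 144.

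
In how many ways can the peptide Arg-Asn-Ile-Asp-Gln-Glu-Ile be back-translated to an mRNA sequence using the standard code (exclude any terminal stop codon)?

864

Arg: 6 codons.
Asn: 2 codons.
Ile: 3 codons.
Asp: 2 codons.
Gln: 2 codons.
Glu: 2 codons.
Ile: 3 codons.
6 × 2 × 3 × 2 × 2 × 2 × 3 = 864.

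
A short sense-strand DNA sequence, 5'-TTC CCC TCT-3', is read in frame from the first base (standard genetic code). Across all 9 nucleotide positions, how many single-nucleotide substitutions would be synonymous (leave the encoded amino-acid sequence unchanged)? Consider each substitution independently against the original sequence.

Codon 1 (TTC, Phe): 1 synonymous substitution.
Codon 2 (CCC, Pro): 3 synonymous substitutions.
Codon 3 (TCT, Ser): 3 synonymous substitutions.
Total: 1 + 3 + 3 = 7.

7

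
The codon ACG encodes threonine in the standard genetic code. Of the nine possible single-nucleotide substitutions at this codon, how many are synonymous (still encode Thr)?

Position 1: none → 0 synonymous.
Position 2: none → 0 synonymous.
Position 3: ACU, ACC, ACA → 3 synonymous.
Total: 0 + 0 + 3 = 3.

3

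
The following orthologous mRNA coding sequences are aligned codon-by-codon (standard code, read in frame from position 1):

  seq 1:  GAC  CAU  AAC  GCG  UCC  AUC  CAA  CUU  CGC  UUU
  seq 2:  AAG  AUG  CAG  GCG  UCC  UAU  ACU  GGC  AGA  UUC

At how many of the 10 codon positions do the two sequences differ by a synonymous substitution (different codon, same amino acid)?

2

Codon 1: GAC Asp / AAG Lys — nonsynonymous.
Codon 2: CAU His / AUG Met — nonsynonymous.
Codon 3: AAC Asn / CAG Gln — nonsynonymous.
Codon 4: GCG Ala / GCG Ala — identical.
Codon 5: UCC Ser / UCC Ser — identical.
Codon 6: AUC Ile / UAU Tyr — nonsynonymous.
Codon 7: CAA Gln / ACU Thr — nonsynonymous.
Codon 8: CUU Leu / GGC Gly — nonsynonymous.
Codon 9: CGC Arg / AGA Arg — synonymous.
Codon 10: UUU Phe / UUC Phe — synonymous.
Synonymous differences: 2.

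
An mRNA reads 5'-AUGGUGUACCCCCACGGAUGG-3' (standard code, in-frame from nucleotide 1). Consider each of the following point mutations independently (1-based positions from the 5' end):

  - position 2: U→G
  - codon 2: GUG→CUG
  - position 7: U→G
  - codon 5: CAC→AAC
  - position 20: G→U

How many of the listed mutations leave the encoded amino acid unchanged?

0

Codon 1: AUG (Met) → AGG (Arg) — missense.
Codon 2: GUG (Val) → CUG (Leu) — missense.
Codon 3: UAC (Tyr) → GAC (Asp) — missense.
Codon 5: CAC (His) → AAC (Asn) — missense.
Codon 7: UGG (Trp) → UUG (Leu) — missense.
Synonymous: 0 of 5.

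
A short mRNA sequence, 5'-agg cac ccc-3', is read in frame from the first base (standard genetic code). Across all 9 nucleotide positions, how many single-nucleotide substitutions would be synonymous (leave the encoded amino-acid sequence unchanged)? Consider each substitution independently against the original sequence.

Codon 1 (AGG, Arg): 2 synonymous substitutions.
Codon 2 (CAC, His): 1 synonymous substitution.
Codon 3 (CCC, Pro): 3 synonymous substitutions.
Total: 2 + 1 + 3 = 6.

6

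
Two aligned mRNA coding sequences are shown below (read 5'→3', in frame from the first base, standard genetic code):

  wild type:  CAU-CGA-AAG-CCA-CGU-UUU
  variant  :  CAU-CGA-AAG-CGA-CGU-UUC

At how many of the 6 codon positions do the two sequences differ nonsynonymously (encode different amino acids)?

1

Codon 1: CAU His / CAU His — identical.
Codon 2: CGA Arg / CGA Arg — identical.
Codon 3: AAG Lys / AAG Lys — identical.
Codon 4: CCA Pro / CGA Arg — nonsynonymous.
Codon 5: CGU Arg / CGU Arg — identical.
Codon 6: UUU Phe / UUC Phe — synonymous.
Nonsynonymous differences: 1.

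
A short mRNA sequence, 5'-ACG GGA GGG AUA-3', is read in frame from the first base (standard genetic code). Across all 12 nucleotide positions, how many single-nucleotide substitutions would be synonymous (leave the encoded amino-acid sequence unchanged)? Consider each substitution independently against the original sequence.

Codon 1 (ACG, Thr): 3 synonymous substitutions.
Codon 2 (GGA, Gly): 3 synonymous substitutions.
Codon 3 (GGG, Gly): 3 synonymous substitutions.
Codon 4 (AUA, Ile): 2 synonymous substitutions.
Total: 3 + 3 + 3 + 2 = 11.

11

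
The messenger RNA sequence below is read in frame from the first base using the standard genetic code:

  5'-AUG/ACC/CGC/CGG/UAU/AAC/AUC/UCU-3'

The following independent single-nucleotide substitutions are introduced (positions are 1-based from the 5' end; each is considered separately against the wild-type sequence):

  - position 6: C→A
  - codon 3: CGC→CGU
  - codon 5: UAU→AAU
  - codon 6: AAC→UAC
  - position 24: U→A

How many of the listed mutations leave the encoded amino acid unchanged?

Codon 2: ACC (Thr) → ACA (Thr) — synonymous.
Codon 3: CGC (Arg) → CGU (Arg) — synonymous.
Codon 5: UAU (Tyr) → AAU (Asn) — missense.
Codon 6: AAC (Asn) → UAC (Tyr) — missense.
Codon 8: UCU (Ser) → UCA (Ser) — synonymous.
Synonymous: 3 of 5.

3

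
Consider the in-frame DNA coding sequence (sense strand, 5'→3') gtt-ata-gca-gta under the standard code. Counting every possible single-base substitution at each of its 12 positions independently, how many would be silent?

11

Codon 1 (GTT, Val): 3 synonymous substitutions.
Codon 2 (ATA, Ile): 2 synonymous substitutions.
Codon 3 (GCA, Ala): 3 synonymous substitutions.
Codon 4 (GTA, Val): 3 synonymous substitutions.
Total: 3 + 2 + 3 + 3 = 11.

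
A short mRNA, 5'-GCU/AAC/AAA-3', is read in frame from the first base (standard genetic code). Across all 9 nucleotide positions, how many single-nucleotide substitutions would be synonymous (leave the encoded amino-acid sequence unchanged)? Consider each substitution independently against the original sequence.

Codon 1 (GCU, Ala): 3 synonymous substitutions.
Codon 2 (AAC, Asn): 1 synonymous substitution.
Codon 3 (AAA, Lys): 1 synonymous substitution.
Total: 3 + 1 + 1 = 5.

5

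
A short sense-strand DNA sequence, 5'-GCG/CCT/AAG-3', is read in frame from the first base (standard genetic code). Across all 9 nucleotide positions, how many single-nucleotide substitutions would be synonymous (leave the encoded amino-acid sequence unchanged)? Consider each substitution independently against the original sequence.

Codon 1 (GCG, Ala): 3 synonymous substitutions.
Codon 2 (CCT, Pro): 3 synonymous substitutions.
Codon 3 (AAG, Lys): 1 synonymous substitution.
Total: 3 + 3 + 1 = 7.

7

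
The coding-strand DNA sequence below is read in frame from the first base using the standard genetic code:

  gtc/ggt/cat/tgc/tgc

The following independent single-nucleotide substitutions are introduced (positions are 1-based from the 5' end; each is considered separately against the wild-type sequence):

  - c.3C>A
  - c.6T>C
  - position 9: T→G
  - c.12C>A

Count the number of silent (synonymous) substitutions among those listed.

2

Codon 1: GTC (Val) → GTA (Val) — synonymous.
Codon 2: GGT (Gly) → GGC (Gly) — synonymous.
Codon 3: CAT (His) → CAG (Gln) — missense.
Codon 4: TGC (Cys) → TGA (Stop) — nonsense.
Synonymous: 2 of 4.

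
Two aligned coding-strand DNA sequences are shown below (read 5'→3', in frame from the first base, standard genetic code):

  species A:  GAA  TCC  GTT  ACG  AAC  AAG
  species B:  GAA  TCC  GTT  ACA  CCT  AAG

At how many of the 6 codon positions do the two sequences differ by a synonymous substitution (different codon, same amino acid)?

1

Codon 1: GAA Glu / GAA Glu — identical.
Codon 2: TCC Ser / TCC Ser — identical.
Codon 3: GTT Val / GTT Val — identical.
Codon 4: ACG Thr / ACA Thr — synonymous.
Codon 5: AAC Asn / CCT Pro — nonsynonymous.
Codon 6: AAG Lys / AAG Lys — identical.
Synonymous differences: 1.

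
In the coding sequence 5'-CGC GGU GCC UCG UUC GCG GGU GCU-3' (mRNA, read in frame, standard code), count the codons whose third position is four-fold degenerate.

7

Codon 1 CGC (Arg): third position 4-fold.
Codon 2 GGU (Gly): third position 4-fold.
Codon 3 GCC (Ala): third position 4-fold.
Codon 4 UCG (Ser): third position 4-fold.
Codon 5 UUC (Phe): third position 2-fold.
Codon 6 GCG (Ala): third position 4-fold.
Codon 7 GGU (Gly): third position 4-fold.
Codon 8 GCU (Ala): third position 4-fold.
Four-fold degenerate third positions: 7.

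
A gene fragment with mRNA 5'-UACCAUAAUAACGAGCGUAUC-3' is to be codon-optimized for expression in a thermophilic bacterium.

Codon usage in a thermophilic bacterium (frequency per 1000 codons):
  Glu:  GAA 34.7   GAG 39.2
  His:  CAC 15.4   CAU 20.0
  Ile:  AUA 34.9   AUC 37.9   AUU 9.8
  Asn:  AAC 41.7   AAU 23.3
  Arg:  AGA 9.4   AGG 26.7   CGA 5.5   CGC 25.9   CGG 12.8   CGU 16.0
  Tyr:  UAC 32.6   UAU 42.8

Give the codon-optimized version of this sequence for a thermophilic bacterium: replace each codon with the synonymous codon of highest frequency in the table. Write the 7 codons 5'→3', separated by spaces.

UAU CAU AAC AAC GAG AGG AUC

Codon 1 (Tyr): best is UAU at 42.8.
Codon 2 (His): best is CAU at 20.0.
Codon 3 (Asn): best is AAC at 41.7.
Codon 4 (Asn): best is AAC at 41.7.
Codon 5 (Glu): best is GAG at 39.2.
Codon 6 (Arg): best is AGG at 26.7.
Codon 7 (Ile): best is AUC at 37.9.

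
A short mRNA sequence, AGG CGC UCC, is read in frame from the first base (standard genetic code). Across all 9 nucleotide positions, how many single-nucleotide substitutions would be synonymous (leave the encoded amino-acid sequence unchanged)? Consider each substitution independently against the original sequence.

8

Codon 1 (AGG, Arg): 2 synonymous substitutions.
Codon 2 (CGC, Arg): 3 synonymous substitutions.
Codon 3 (UCC, Ser): 3 synonymous substitutions.
Total: 2 + 3 + 3 = 8.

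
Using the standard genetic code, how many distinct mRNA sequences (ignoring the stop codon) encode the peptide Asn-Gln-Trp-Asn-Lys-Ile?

Asn: 2 codons.
Gln: 2 codons.
Trp: 1 codon.
Asn: 2 codons.
Lys: 2 codons.
Ile: 3 codons.
2 × 2 × 1 × 2 × 2 × 3 = 48.

48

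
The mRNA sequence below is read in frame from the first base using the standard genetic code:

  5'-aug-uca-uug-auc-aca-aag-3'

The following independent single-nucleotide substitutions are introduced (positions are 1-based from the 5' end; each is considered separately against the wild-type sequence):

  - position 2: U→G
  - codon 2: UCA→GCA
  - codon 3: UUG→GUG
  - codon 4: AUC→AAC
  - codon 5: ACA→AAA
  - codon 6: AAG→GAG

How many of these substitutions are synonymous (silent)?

Codon 1: AUG (Met) → AGG (Arg) — missense.
Codon 2: UCA (Ser) → GCA (Ala) — missense.
Codon 3: UUG (Leu) → GUG (Val) — missense.
Codon 4: AUC (Ile) → AAC (Asn) — missense.
Codon 5: ACA (Thr) → AAA (Lys) — missense.
Codon 6: AAG (Lys) → GAG (Glu) — missense.
Synonymous: 0 of 6.

0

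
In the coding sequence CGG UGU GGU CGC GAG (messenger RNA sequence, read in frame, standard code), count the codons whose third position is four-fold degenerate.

Codon 1 CGG (Arg): third position 4-fold.
Codon 2 UGU (Cys): third position 2-fold.
Codon 3 GGU (Gly): third position 4-fold.
Codon 4 CGC (Arg): third position 4-fold.
Codon 5 GAG (Glu): third position 2-fold.
Four-fold degenerate third positions: 3.

3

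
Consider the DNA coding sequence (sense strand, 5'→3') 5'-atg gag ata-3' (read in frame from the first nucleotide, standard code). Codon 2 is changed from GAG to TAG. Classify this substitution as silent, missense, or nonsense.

Position 4 falls in codon 2: GAG → Glu.
After the substitution the codon is TAG → Stop.
The new codon is a stop codon, so this is a nonsense mutation.

nonsense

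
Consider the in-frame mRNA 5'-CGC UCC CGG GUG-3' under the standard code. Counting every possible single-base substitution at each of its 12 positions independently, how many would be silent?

Codon 1 (CGC, Arg): 3 synonymous substitutions.
Codon 2 (UCC, Ser): 3 synonymous substitutions.
Codon 3 (CGG, Arg): 4 synonymous substitutions.
Codon 4 (GUG, Val): 3 synonymous substitutions.
Total: 3 + 3 + 4 + 3 = 13.

13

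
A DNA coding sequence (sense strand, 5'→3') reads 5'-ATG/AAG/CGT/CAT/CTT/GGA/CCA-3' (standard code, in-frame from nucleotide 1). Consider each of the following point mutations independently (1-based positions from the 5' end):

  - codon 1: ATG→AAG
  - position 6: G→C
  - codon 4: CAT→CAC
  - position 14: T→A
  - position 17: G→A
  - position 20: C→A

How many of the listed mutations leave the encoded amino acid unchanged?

Codon 1: ATG (Met) → AAG (Lys) — missense.
Codon 2: AAG (Lys) → AAC (Asn) — missense.
Codon 4: CAT (His) → CAC (His) — synonymous.
Codon 5: CTT (Leu) → CAT (His) — missense.
Codon 6: GGA (Gly) → GAA (Glu) — missense.
Codon 7: CCA (Pro) → CAA (Gln) — missense.
Synonymous: 1 of 6.

1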